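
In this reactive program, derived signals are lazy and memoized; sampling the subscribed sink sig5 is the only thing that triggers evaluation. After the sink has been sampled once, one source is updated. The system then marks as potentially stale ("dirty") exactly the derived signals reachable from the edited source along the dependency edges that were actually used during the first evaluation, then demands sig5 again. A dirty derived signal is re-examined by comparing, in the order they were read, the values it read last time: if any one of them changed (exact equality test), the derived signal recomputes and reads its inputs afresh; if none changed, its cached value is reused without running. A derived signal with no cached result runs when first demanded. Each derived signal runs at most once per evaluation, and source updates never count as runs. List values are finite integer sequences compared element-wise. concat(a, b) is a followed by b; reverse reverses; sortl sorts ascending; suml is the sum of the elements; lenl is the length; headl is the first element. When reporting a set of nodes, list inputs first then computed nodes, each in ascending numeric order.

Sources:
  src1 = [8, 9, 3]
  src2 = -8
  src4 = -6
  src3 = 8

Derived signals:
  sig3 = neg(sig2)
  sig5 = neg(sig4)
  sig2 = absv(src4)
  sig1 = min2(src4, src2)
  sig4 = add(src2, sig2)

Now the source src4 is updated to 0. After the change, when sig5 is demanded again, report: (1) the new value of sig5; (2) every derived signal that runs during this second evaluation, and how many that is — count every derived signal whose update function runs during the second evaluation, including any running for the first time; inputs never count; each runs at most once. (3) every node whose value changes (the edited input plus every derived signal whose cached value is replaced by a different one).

Demanding sig5 again yields 8.
3 derived signals run: sig2, sig4, sig5.
The nodes whose values change: src4, sig2, sig4, sig5.

First demand of the output computes:
  sig2 = absv(-6) = 6
  sig4 = add(-8, 6) = -2
  sig5 = neg(-2) = 2

After the edit, cleaning proceeds:
  sig2: a read changed (src4 -6->0) — executes, giving 0.
  sig4: a read changed (sig2 6->0) — executes, giving -8.
  sig5: a read changed (sig4 -2->-8) — executes, giving 8.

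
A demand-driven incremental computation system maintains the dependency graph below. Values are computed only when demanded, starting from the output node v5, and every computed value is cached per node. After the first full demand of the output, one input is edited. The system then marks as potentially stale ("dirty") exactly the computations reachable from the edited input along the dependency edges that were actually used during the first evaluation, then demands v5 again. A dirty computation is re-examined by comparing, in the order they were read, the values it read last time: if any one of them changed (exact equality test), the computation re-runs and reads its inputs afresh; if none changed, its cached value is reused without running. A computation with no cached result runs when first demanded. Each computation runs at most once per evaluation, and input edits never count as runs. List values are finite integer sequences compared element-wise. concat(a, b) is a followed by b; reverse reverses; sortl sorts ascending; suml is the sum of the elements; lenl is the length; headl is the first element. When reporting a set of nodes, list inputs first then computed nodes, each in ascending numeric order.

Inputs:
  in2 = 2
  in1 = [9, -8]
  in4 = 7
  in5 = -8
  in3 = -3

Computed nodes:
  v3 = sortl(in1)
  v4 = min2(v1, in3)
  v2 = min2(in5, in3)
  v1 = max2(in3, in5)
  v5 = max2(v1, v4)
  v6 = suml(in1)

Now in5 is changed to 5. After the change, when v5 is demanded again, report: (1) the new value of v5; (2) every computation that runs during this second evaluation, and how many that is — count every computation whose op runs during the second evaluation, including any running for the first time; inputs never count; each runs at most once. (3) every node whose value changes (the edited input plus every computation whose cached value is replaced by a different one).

New value of v5: 5.
Computations that run: v1, v4, v5 — 3 in total.
Values that change: in5, v1, v5.

First evaluation (everything demanded from the output):
  v1 = max2(-3, -8) = -3
  v4 = min2(-3, -3) = -3
  v5 = max2(-3, -3) = -3

Propagation after the edit:
  v1: runs — in5 -8->5; result 5.
  v4: runs — v1 -3->5; result -3 (same value as before).
  v5: runs — v1 -3->5; result 5.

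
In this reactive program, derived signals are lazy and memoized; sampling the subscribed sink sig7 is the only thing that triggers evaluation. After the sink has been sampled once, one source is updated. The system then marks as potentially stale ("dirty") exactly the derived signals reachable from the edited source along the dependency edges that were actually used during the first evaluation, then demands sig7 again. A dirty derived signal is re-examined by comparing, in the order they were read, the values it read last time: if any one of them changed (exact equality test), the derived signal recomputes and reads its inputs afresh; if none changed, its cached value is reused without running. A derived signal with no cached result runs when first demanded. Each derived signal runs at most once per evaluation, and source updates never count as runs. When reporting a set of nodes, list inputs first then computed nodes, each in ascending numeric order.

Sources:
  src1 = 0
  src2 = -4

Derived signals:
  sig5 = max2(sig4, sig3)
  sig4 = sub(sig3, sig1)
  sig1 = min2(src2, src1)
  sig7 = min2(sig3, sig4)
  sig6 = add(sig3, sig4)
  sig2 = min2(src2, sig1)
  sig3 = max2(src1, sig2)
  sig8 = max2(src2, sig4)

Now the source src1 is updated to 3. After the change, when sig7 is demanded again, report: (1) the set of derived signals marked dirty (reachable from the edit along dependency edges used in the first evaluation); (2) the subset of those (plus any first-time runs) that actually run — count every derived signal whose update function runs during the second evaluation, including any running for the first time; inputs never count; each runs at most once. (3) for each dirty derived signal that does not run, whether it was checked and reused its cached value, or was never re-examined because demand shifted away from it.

The edit dirties: sig1, sig2, sig3, sig4, sig7.
4 derived signals run: sig1, sig3, sig4, sig7.
Cache hits after checking: sig2.
Note where the cutoff bites: sig2 is checked, finds nothing changed, and keeps its cache.

First demand of the output computes:
  sig1 = min2(-4, 0) = -4
  sig2 = min2(-4, -4) = -4
  sig3 = max2(0, -4) = 0
  sig4 = sub(0, -4) = 4
  sig7 = min2(0, 4) = 0

After the edit, cleaning proceeds:
  sig1: a read changed (src1 0->3) — executes, giving -4 — identical to its old value.
  sig2: dirty, but its reads are unchanged (src2 unchanged, sig1 unchanged); cached -4 stands.
  sig3: a read changed (src1 0->3) — executes, giving 3.
  sig4: a read changed (sig3 0->3) — executes, giving 7.
  sig7: a read changed (sig3 0->3; sig4 4->7) — executes, giving 3.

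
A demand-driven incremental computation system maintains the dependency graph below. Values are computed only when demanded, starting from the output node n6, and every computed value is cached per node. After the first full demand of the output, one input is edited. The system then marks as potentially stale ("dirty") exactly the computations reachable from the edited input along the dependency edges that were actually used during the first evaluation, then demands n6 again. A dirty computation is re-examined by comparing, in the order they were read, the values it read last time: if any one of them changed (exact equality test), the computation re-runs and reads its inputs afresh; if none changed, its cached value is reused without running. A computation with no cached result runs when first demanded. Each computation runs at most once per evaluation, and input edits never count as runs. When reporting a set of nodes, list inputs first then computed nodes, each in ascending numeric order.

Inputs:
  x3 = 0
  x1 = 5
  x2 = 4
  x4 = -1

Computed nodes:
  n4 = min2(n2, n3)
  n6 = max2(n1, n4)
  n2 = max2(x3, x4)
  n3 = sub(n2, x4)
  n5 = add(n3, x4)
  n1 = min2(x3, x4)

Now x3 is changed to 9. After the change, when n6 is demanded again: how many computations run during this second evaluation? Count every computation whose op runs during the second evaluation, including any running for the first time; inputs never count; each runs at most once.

First evaluation (everything demanded from the output):
  n1 = min2(0, -1) = -1
  n2 = max2(0, -1) = 0
  n3 = sub(0, -1) = 1
  n4 = min2(0, 1) = 0
  n6 = max2(-1, 0) = 0

Propagation after the edit:
  n1: runs — x3 0->9; result -1 (same value as before).
  n2: runs — x3 0->9; result 9.
  n3: runs — n2 0->9; result 10.
  n4: runs — n2 0->9; n3 1->10; result 9.
  n6: runs — n4 0->9; result 9.

Computations that run: n1, n2, n3, n4, n6 — 5 in total.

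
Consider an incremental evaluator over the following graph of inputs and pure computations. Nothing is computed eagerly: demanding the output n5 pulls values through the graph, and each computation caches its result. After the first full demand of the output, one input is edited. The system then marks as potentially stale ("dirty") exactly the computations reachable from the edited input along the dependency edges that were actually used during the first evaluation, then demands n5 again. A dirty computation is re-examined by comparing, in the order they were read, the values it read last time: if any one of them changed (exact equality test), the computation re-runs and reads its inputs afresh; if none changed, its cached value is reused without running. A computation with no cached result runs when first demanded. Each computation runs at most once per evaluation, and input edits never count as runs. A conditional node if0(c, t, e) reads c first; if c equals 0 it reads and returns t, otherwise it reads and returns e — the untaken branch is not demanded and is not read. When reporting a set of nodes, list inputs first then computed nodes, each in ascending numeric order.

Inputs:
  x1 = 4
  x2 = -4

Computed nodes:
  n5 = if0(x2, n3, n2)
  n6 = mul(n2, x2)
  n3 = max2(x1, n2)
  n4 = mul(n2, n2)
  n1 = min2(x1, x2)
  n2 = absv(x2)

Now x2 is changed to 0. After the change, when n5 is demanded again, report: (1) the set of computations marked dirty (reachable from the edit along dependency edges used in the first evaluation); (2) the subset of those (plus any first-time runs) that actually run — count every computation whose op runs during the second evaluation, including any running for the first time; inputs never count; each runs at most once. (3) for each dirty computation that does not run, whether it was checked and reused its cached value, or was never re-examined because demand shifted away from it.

Dirty set: n2, n5.
Run set: n2, n3, n5 (3 run).
All dirty computations ended up running.
The important point: the flipped condition pulls in fresh nodes; n3 runs for the first time.

Initial pass — values computed on the first demand:
  n2 = absv(-4) = 4
  n5 = if0(x2=-4 -> else branch n2) = 4

Second demand — change propagation:
  n2: re-runs because x2 -4->0; new result 0.
  n3: newly demanded (no cache) — executes and yields 4.
  n5: re-runs because x2 -4->0; n2 4->0; new result 4 (unchanged).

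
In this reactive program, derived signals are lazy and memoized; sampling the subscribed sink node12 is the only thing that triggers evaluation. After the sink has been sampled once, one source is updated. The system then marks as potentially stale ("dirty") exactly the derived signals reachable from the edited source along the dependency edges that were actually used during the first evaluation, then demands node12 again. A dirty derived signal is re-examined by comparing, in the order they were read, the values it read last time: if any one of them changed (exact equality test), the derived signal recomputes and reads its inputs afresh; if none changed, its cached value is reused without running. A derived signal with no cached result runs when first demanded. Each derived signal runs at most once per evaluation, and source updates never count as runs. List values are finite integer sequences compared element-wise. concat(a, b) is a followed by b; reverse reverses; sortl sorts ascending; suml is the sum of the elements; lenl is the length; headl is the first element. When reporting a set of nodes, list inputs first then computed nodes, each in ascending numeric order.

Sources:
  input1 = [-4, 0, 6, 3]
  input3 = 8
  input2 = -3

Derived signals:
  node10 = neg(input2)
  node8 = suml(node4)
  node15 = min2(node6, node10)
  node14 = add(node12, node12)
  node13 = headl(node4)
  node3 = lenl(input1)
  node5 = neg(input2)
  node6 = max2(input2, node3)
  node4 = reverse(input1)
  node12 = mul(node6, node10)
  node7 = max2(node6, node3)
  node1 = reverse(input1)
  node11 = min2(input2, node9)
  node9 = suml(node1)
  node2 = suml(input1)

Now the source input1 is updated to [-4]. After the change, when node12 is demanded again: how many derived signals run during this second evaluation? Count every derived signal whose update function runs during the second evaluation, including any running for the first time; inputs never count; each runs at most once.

First demand of the output computes:
  node3 = lenl([-4, 0, 6, 3]) = 4
  node6 = max2(-3, 4) = 4
  node10 = neg(-3) = 3
  node12 = mul(4, 3) = 12

After the edit, cleaning proceeds:
  node3: a read changed (input1 [-4, 0, 6, 3]->[-4]) — executes, giving 1.
  node6: a read changed (node3 4->1) — executes, giving 1.
  node12: a read changed (node6 4->1) — executes, giving 3.

3 derived signals run: node3, node6, node12.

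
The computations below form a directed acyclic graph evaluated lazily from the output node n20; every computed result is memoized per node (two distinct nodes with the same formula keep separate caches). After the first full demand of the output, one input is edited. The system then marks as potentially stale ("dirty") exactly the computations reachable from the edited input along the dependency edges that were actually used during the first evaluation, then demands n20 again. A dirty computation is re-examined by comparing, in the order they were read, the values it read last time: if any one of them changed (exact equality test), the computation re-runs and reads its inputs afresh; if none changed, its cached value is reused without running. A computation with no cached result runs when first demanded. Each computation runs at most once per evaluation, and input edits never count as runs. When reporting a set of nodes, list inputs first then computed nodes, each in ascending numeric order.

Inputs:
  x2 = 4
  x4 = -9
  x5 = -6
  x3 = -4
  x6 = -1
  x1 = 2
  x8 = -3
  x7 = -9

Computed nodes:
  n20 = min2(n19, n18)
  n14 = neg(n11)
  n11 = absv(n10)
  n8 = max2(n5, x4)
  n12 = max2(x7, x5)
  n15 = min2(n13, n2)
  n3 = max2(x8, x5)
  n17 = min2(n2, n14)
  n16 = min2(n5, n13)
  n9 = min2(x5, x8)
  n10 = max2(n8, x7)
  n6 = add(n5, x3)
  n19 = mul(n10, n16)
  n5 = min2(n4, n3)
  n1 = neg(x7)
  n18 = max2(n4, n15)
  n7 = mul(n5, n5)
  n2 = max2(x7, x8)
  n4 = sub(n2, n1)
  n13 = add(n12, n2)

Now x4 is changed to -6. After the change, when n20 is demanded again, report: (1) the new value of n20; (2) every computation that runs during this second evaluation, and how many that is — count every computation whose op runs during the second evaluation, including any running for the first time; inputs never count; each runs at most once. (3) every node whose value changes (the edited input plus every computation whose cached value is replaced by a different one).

First demand of the output computes:
  n1 = neg(-9) = 9
  n2 = max2(-9, -3) = -3
  n3 = max2(-3, -6) = -3
  n4 = sub(-3, 9) = -12
  n5 = min2(-12, -3) = -12
  n8 = max2(-12, -9) = -9
  n10 = max2(-9, -9) = -9
  n12 = max2(-9, -6) = -6
  n13 = add(-6, -3) = -9
  n15 = min2(-9, -3) = -9
  n16 = min2(-12, -9) = -12
  n18 = max2(-12, -9) = -9
  n19 = mul(-9, -12) = 108
  n20 = min2(108, -9) = -9

After the edit, cleaning proceeds:
  n8: a read changed (x4 -9->-6) — executes, giving -6.
  n10: a read changed (n8 -9->-6) — executes, giving -6.
  n19: a read changed (n10 -9->-6) — executes, giving 72.
  n20: a read changed (n19 108->72) — executes, giving -9 — identical to its old value.

Demanding n20 again yields -9.
4 computations run: n8, n10, n19, n20.
The nodes whose values change: x4, n8, n10, n19.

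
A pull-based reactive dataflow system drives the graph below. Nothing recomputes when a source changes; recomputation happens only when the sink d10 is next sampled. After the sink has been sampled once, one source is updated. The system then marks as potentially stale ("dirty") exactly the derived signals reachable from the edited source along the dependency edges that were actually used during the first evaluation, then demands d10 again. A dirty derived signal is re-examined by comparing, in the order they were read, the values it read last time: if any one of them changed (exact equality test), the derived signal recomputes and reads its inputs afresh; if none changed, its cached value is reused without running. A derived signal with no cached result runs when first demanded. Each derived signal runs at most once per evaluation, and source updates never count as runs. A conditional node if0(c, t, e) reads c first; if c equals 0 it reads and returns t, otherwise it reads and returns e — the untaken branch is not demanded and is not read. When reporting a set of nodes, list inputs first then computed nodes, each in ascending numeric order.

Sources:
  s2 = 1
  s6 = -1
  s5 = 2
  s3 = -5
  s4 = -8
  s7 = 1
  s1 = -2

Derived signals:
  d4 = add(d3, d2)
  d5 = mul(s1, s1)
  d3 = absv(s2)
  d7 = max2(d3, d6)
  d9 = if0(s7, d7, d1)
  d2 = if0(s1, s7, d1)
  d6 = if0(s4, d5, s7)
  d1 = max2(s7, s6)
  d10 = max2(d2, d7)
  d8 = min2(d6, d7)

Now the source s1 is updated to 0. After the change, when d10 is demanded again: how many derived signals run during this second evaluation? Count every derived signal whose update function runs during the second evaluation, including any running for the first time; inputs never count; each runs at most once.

First evaluation (everything demanded from the output):
  d1 = max2(1, -1) = 1
  d2 = if0(s1=-2 -> else branch d1) = 1
  d3 = absv(1) = 1
  d6 = if0(s4=-8 -> else branch s7) = 1
  d7 = max2(1, 1) = 1
  d10 = max2(1, 1) = 1

Propagation after the edit:
  d2: runs — s1 -2->0; result 1 (same value as before).
  d10: checked — values it read are unchanged (d2 unchanged, d7 unchanged); reused cached 1 without running.

Key observation: the change is absorbed at d2 — it re-runs but produces the same value, and the output's value is unchanged.

Derived signals that run: d2 — 1 in total.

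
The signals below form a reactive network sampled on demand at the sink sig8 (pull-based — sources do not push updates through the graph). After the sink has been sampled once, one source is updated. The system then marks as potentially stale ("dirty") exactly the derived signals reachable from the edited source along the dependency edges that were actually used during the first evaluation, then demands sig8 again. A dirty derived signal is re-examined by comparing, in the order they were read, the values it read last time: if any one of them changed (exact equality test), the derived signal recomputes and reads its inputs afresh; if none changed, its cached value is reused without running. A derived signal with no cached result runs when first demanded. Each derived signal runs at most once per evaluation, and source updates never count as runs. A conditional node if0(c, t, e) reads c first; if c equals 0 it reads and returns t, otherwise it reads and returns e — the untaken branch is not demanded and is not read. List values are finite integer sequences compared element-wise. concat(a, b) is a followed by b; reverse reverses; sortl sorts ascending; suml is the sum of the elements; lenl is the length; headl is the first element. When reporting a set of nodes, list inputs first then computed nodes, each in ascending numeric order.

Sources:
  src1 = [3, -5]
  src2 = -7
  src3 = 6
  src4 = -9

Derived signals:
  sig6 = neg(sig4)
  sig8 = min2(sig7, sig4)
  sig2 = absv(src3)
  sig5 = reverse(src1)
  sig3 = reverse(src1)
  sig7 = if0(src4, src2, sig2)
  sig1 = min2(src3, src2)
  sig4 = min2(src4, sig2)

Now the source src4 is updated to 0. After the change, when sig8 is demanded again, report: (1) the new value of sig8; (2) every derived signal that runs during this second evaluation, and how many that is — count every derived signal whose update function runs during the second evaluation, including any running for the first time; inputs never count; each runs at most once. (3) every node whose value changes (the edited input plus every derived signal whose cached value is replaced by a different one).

Initial pass — values computed on the first demand:
  sig2 = absv(6) = 6
  sig4 = min2(-9, 6) = -9
  sig7 = if0(src4=-9 -> else branch sig2) = 6
  sig8 = min2(6, -9) = -9

Second demand — change propagation:
  sig4: re-runs because src4 -9->0; new result 0.
  sig7: re-runs because src4 -9->0; new result -7.
  sig8: re-runs because sig7 6->-7; sig4 -9->0; new result -7.

sig8 now evaluates to -7.
Run set: sig4, sig7, sig8 (3 run).
Changed values: src4, sig4, sig7, sig8.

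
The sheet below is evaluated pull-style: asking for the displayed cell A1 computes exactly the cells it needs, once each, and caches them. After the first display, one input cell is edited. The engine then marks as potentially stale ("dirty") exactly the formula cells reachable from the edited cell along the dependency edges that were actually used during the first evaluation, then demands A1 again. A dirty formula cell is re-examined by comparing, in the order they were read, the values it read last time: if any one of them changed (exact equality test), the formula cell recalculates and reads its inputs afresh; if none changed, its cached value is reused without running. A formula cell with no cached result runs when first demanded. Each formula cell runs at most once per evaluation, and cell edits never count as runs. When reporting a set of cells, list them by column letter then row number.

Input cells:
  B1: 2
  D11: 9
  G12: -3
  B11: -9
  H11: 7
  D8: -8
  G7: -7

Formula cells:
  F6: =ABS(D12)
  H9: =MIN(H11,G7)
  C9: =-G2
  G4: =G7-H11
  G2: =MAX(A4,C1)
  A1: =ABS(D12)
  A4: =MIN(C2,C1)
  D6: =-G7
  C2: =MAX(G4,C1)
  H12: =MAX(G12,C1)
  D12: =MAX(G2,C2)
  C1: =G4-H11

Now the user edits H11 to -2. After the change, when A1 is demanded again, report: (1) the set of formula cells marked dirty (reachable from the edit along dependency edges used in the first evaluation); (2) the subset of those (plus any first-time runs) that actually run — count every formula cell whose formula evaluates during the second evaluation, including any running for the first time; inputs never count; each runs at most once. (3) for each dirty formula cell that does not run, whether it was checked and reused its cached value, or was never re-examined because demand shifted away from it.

First demand of the output computes:
  G4 = -7 - 7 = -14
  C1 = -14 - 7 = -21
  C2 = MAX(-14, -21) = -14
  A4 = MIN(-14, -21) = -21
  G2 = MAX(-21, -21) = -21
  D12 = MAX(-21, -14) = -14
  A1 = ABS(-14) = 14

After the edit, cleaning proceeds:
  G4: a read changed (H11 7->-2) — executes, giving -5.
  C1: a read changed (G4 -14->-5; H11 7->-2) — executes, giving -3.
  C2: a read changed (G4 -14->-5; C1 -21->-3) — executes, giving -3.
  A4: a read changed (C2 -14->-3; C1 -21->-3) — executes, giving -3.
  G2: a read changed (A4 -21->-3; C1 -21->-3) — executes, giving -3.
  D12: a read changed (G2 -21->-3; C2 -14->-3) — executes, giving -3.
  A1: a read changed (D12 -14->-3) — executes, giving 3.

The edit dirties: A1, A4, C1, C2, D12, G2, G4.
7 formula cells run: A1, A4, C1, C2, D12, G2, G4.
No dirty formula cell escaped a run.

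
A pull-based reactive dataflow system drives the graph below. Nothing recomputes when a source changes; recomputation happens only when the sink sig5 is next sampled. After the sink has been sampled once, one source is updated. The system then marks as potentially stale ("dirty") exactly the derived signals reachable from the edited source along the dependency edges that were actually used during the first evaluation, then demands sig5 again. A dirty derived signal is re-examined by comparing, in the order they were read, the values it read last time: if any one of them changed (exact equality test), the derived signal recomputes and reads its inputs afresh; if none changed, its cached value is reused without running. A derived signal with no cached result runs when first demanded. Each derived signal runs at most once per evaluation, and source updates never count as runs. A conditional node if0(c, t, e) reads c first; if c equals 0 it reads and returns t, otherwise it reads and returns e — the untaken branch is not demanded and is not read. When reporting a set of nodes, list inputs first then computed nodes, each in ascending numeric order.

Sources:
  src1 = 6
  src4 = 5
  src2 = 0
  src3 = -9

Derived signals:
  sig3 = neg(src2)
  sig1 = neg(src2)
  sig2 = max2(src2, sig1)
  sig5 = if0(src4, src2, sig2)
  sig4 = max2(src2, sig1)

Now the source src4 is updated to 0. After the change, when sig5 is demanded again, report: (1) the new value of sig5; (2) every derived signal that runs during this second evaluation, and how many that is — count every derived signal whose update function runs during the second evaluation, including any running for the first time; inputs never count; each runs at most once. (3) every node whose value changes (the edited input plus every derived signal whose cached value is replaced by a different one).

New value of sig5: 0.
Derived signals that run: sig5 — 1 in total.
Values that change: src4.

First evaluation (everything demanded from the output):
  sig1 = neg(0) = 0
  sig2 = max2(0, 0) = 0
  sig5 = if0(src4=5 -> else branch sig2) = 0

Propagation after the edit:
  sig5: runs — src4 5->0; result 0 (same value as before).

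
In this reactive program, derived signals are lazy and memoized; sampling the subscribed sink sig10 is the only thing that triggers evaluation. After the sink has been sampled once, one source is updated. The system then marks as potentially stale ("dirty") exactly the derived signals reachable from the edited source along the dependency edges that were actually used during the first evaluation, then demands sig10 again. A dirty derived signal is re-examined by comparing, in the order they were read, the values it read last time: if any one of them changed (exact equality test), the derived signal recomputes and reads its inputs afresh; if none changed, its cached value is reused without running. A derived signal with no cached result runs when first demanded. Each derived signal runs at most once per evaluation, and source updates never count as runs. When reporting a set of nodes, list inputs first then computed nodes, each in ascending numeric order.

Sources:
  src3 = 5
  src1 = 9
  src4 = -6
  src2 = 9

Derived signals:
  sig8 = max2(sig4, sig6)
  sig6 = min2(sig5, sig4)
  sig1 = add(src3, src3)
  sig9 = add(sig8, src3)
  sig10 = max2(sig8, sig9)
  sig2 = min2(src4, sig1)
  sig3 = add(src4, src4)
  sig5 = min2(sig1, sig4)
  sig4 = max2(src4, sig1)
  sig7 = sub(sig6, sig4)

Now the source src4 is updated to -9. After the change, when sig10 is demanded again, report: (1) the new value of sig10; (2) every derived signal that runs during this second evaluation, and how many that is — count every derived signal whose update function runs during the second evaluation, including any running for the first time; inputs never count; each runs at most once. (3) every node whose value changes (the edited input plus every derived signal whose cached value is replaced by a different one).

Demanding sig10 again yields 15.
1 derived signals run: sig4.
The nodes whose values change: src4.
Note the absorption at sig4: it re-runs yet its value is the same, leaving the output's value untouched.

First demand of the output computes:
  sig1 = add(5, 5) = 10
  sig4 = max2(-6, 10) = 10
  sig5 = min2(10, 10) = 10
  sig6 = min2(10, 10) = 10
  sig8 = max2(10, 10) = 10
  sig9 = add(10, 5) = 15
  sig10 = max2(10, 15) = 15

After the edit, cleaning proceeds:
  sig4: a read changed (src4 -6->-9) — executes, giving 10 — identical to its old value.
  sig5: dirty, but its reads are unchanged (sig1 unchanged, sig4 unchanged); cached 10 stands.
  sig6: dirty, but its reads are unchanged (sig5 unchanged, sig4 unchanged); cached 10 stands.
  sig8: dirty, but its reads are unchanged (sig4 unchanged, sig6 unchanged); cached 10 stands.
  sig9: dirty, but its reads are unchanged (sig8 unchanged, src3 unchanged); cached 15 stands.
  sig10: dirty, but its reads are unchanged (sig8 unchanged, sig9 unchanged); cached 15 stands.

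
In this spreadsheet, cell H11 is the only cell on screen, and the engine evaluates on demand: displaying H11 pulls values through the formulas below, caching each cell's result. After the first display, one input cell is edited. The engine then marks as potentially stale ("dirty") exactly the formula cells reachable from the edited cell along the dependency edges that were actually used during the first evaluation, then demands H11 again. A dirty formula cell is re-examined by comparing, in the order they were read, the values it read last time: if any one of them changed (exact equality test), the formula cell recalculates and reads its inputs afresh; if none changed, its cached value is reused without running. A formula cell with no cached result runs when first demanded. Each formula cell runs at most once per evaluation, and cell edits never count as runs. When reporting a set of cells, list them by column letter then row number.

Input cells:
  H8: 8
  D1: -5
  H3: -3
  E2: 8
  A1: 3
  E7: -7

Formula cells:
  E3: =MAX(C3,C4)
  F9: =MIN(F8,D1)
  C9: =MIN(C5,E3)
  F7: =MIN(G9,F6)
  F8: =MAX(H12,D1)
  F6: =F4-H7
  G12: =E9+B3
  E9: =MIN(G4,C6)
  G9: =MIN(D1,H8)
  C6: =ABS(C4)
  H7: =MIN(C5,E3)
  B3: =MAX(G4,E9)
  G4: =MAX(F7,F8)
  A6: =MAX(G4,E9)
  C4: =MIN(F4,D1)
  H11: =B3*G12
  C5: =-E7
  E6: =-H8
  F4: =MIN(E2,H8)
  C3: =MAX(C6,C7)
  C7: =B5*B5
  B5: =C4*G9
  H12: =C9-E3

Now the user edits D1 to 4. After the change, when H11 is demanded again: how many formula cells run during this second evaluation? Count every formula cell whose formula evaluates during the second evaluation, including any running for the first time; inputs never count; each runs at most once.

Initial pass — values computed on the first demand:
  C5 = -(-7) = 7
  F4 = MIN(8, 8) = 8
  C4 = MIN(8, -5) = -5
  C6 = ABS(-5) = 5
  G9 = MIN(-5, 8) = -5
  B5 = -5 * -5 = 25
  C7 = 25 * 25 = 625
  C3 = MAX(5, 625) = 625
  E3 = MAX(625, -5) = 625
  C9 = MIN(7, 625) = 7
  H7 = MIN(7, 625) = 7
  F6 = 8 - 7 = 1
  F7 = MIN(-5, 1) = -5
  H12 = 7 - 625 = -618
  F8 = MAX(-618, -5) = -5
  G4 = MAX(-5, -5) = -5
  E9 = MIN(-5, 5) = -5
  B3 = MAX(-5, -5) = -5
  G12 = -5 + -5 = -10
  H11 = -5 * -10 = 50

Second demand — change propagation:
  C4: re-runs because D1 -5->4; new result 4.
  C6: re-runs because C4 -5->4; new result 4.
  G9: re-runs because D1 -5->4; new result 4.
  B5: re-runs because C4 -5->4; G9 -5->4; new result 16.
  C7: re-runs because B5 25->16; B5 25->16; new result 256.
  C3: re-runs because C6 5->4; C7 625->256; new result 256.
  E3: re-runs because C3 625->256; C4 -5->4; new result 256.
  C9: re-runs because E3 625->256; new result 7 (unchanged).
  H7: re-runs because E3 625->256; new result 7 (unchanged).
  F6: re-examined; everything it read last time is the same (F4 unchanged, H7 unchanged) — cache 1 kept, no run.
  F7: re-runs because G9 -5->4; new result 1.
  H12: re-runs because E3 625->256; new result -249.
  F8: re-runs because H12 -618->-249; D1 -5->4; new result 4.
  G4: re-runs because F7 -5->1; F8 -5->4; new result 4.
  E9: re-runs because G4 -5->4; C6 5->4; new result 4.
  B3: re-runs because G4 -5->4; E9 -5->4; new result 4.
  G12: re-runs because E9 -5->4; B3 -5->4; new result 8.
  H11: re-runs because B3 -5->4; G12 -10->8; new result 32.

The important point: at F6 every value read last time is unchanged, so the dirty flag clears without a run.

Run set: B3, B5, C3, C4, C6, C7, C9, E3, E9, F7, F8, G4, G9, G12, H7, H11, H12 (17 run).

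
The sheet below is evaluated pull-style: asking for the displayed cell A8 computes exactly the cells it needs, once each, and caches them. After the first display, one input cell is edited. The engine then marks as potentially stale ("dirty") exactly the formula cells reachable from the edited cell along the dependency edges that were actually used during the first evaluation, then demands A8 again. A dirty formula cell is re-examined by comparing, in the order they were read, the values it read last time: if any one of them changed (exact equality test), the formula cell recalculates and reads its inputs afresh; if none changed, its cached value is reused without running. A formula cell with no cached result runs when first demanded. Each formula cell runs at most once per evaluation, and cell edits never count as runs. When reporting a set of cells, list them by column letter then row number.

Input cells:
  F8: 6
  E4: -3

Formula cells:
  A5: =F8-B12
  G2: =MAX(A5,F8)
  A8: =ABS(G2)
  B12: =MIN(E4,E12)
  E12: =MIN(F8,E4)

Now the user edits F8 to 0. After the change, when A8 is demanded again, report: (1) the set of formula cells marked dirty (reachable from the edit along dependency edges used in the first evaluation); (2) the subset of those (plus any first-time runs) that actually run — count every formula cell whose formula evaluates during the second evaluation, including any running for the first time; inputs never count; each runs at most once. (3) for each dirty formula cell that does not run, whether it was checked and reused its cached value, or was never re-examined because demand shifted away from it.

First demand of the output computes:
  E12 = MIN(6, -3) = -3
  B12 = MIN(-3, -3) = -3
  A5 = 6 - -3 = 9
  G2 = MAX(9, 6) = 9
  A8 = ABS(9) = 9

After the edit, cleaning proceeds:
  E12: a read changed (F8 6->0) — executes, giving -3 — identical to its old value.
  B12: dirty, but its reads are unchanged (E4 unchanged, E12 unchanged); cached -3 stands.
  A5: a read changed (F8 6->0) — executes, giving 3.
  G2: a read changed (A5 9->3; F8 6->0) — executes, giving 3.
  A8: a read changed (G2 9->3) — executes, giving 3.

Note where the cutoff bites: B12 is checked, finds nothing changed, and keeps its cache.

The edit dirties: A5, A8, B12, E12, G2.
4 formula cells run: A5, A8, E12, G2.
Cache hits after checking: B12.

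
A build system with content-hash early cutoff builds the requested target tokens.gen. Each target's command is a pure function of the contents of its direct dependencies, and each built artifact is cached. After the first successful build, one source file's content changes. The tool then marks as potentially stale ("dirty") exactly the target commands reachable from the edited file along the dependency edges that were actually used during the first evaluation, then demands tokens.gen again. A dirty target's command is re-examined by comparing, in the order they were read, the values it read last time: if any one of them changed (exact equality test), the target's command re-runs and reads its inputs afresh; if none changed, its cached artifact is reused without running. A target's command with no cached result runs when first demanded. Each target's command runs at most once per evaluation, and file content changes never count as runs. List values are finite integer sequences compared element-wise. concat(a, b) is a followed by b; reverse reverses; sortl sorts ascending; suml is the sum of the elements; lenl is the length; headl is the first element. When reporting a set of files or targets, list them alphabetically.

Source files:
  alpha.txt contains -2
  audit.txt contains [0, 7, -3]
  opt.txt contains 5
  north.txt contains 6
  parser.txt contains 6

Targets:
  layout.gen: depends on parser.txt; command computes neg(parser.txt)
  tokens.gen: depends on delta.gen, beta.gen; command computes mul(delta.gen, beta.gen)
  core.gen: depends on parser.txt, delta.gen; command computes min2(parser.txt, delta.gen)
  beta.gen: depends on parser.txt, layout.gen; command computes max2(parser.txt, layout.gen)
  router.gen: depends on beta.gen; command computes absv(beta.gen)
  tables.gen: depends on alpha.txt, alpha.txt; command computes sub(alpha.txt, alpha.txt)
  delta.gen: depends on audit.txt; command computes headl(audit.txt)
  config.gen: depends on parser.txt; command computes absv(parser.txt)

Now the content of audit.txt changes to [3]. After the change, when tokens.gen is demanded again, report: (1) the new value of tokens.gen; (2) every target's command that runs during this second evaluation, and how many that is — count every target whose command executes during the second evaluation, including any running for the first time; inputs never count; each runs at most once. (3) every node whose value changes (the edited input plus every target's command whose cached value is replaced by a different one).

New value of tokens.gen: 18.
Target commands that run: delta.gen, tokens.gen — 2 in total.
Values that change: audit.txt, delta.gen, tokens.gen.

First evaluation (everything demanded from the output):
  delta.gen = headl([0, 7, -3]) = 0
  layout.gen = neg(6) = -6
  beta.gen = max2(6, -6) = 6
  tokens.gen = mul(0, 6) = 0

Propagation after the edit:
  delta.gen: runs — audit.txt [0, 7, -3]->[3]; result 3.
  tokens.gen: runs — delta.gen 0->3; result 18.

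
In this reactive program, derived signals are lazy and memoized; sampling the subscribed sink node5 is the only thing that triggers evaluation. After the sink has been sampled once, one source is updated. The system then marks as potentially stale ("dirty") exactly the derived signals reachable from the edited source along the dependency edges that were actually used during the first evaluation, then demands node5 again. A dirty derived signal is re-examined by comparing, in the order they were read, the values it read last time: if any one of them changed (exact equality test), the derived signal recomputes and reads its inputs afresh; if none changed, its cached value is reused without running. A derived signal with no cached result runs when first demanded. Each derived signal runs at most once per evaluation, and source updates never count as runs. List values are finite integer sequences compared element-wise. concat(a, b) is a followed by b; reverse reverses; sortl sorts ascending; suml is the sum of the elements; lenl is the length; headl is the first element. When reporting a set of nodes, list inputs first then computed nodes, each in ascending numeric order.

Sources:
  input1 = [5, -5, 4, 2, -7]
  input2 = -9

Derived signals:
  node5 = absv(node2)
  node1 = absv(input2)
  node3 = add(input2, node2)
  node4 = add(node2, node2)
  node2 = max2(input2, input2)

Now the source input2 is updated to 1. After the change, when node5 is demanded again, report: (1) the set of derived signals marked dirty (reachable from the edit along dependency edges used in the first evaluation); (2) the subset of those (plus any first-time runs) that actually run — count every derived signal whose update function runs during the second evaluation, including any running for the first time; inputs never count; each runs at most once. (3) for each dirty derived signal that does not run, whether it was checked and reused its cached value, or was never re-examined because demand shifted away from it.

First demand of the output computes:
  node2 = max2(-9, -9) = -9
  node5 = absv(-9) = 9

After the edit, cleaning proceeds:
  node2: a read changed (input2 -9->1; input2 -9->1) — executes, giving 1.
  node5: a read changed (node2 -9->1) — executes, giving 1.

The edit dirties: node2, node5.
2 derived signals run: node2, node5.
No dirty derived signal escaped a run.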